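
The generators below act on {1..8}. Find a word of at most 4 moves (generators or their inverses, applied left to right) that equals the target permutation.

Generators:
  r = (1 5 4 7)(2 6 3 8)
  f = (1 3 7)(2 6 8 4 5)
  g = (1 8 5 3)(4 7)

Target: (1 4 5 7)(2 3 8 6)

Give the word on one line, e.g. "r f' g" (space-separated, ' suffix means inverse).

f' g

  after f': (1 7 3)(2 5 4 8 6)
  after g: (1 4 5 7)(2 3 8 6)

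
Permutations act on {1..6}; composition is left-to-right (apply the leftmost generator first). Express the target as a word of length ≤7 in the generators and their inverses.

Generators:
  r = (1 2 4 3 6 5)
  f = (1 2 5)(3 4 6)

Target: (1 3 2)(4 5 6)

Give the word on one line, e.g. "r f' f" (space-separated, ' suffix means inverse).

  after f': (1 5 2)(3 6 4)
  after r: (3 5 4 6)
  after f': (1 5 3 2)
  after r': (1 6 3)(2 5 4)
  after f: (1 3 2)(4 5 6)

f' r f' r' f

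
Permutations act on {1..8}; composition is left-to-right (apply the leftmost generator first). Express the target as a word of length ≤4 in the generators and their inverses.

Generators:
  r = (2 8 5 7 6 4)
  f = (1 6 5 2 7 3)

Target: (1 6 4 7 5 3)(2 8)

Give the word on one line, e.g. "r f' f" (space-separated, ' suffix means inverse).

  after r: (2 8 5 7 6 4)
  after f: (1 6 4 7 5 3)(2 8)

r f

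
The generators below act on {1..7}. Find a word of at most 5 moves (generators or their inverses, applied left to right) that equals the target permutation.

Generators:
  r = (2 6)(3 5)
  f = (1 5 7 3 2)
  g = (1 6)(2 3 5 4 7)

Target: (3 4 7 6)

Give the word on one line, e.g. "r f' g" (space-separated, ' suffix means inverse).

f' r f' g r'

  after f': (1 2 3 7 5)
  after r: (1 6 2 5)(3 7)
  after f': (1 6 3 5 2)
  after g: (2 6 5 3 4 7)
  after r': (3 4 7 6)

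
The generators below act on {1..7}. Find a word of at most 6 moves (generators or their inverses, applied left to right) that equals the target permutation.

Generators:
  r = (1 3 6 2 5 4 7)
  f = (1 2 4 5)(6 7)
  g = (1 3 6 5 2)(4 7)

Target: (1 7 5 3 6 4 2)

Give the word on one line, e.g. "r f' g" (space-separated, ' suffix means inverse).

r' g r g' r

  after r': (1 7 4 5 2 6 3)
  after g: (1 4 2 5)
  after r: (1 7)(2 4 5 3 6)
  after g': (1 4 6 5)(2 7)
  after r: (1 7 5 3 6 4 2)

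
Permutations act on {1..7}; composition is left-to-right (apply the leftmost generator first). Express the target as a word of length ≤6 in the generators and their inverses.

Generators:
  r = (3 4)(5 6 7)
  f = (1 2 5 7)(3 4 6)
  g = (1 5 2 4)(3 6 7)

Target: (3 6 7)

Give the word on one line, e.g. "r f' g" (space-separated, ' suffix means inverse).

  after g: (1 5 2 4)(3 6 7)
  after g: (1 2)(3 7 6)(4 5)
  after g: (1 4 2 5)
  after g: (3 6 7)

g g g g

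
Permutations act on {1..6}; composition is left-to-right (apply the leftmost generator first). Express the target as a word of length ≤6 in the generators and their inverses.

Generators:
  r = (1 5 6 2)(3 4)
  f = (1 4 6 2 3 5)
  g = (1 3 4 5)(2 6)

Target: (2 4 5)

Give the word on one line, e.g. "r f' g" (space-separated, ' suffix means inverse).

  after r: (1 5 6 2)(3 4)
  after f': (1 3)(2 5 4)
  after r: (1 4)(2 6)(3 5)
  after f': (2 4 5)

r f' r f'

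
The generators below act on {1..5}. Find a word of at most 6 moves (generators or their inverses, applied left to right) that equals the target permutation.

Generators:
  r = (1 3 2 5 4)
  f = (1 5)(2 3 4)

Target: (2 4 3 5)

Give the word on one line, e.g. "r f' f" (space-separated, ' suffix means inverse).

f' f' f' r r

  after f': (1 5)(2 4 3)
  after f': (2 3 4)
  after f': (1 5)
  after r: (1 4)(2 5 3)
  after r: (2 4 3 5)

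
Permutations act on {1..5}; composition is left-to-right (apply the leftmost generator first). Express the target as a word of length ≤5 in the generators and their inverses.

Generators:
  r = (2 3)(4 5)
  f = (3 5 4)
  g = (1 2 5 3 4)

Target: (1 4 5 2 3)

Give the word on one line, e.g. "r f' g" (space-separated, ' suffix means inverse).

  after r: (2 3)(4 5)
  after f': (2 4 3)
  after g': (1 4 5 2 3)

r f' g'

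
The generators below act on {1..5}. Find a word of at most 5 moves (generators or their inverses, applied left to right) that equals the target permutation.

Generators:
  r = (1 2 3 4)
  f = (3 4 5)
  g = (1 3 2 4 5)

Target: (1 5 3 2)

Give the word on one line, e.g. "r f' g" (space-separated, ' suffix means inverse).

  after f: (3 4 5)
  after f: (3 5 4)
  after g: (1 3)(2 4)
  after r: (1 4 3 2)
  after f: (1 5 3 2)

f f g r f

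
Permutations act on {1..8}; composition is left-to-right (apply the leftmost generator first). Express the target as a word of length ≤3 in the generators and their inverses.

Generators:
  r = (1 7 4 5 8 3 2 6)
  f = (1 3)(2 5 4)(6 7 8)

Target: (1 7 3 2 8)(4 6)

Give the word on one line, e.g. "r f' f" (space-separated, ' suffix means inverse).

f' f' r

  after f': (1 3)(2 4 5)(6 8 7)
  after f': (2 5 4)(6 7 8)
  after r: (1 7 3 2 8)(4 6)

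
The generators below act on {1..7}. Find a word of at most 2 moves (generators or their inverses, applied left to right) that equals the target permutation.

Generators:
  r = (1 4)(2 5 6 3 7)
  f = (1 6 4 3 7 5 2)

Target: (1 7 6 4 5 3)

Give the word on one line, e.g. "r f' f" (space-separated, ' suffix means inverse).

f' r'

  after f': (1 2 5 7 3 4 6)
  after r': (1 7 6 4 5 3)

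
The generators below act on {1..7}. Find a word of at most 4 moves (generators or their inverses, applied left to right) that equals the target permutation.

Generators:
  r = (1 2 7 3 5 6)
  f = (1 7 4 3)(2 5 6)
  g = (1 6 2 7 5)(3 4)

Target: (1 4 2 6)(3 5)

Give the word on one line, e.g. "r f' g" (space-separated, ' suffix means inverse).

  after f: (1 7 4 3)(2 5 6)
  after r: (1 3 2 6 7 4 5)
  after g': (1 4 7 3 6 2)
  after r': (1 4 2 6)(3 5)

f r g' r'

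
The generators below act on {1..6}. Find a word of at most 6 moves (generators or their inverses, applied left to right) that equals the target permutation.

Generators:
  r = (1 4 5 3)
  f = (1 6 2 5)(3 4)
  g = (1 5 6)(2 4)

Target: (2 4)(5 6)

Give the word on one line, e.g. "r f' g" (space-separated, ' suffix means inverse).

  after r': (1 3 5 4)
  after f: (1 4 6 2 5 3)
  after r: (1 5)(2 3 4 6)
  after f: (2 4)(5 6)

r' f r f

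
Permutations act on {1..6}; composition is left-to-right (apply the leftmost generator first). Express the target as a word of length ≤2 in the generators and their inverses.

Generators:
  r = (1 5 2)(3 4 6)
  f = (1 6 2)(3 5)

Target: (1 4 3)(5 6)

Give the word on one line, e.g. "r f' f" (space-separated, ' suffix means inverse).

  after f: (1 6 2)(3 5)
  after r': (1 4 3)(5 6)

f r'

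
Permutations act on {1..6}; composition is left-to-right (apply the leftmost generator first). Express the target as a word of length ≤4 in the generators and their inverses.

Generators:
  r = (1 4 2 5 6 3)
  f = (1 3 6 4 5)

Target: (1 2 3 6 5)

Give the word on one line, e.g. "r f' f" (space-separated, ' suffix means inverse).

  after r: (1 4 2 5 6 3)
  after r: (1 2 6)(3 4 5)
  after f': (1 2 3 6 5)

r r f'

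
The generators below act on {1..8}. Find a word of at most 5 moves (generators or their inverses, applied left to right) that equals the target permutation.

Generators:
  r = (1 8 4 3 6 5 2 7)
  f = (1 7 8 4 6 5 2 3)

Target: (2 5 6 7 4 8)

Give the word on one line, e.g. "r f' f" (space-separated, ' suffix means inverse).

  after r': (1 7 2 5 6 3 4 8)
  after f: (1 8 7 3 6)
  after r': (2 5 6 7 4 8)

r' f r'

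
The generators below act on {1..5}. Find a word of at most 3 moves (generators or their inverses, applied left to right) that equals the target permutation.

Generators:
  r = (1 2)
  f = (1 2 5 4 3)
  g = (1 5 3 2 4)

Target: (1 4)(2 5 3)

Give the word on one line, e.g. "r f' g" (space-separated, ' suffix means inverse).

  after r': (1 2)
  after g': (1 3 5)(2 4)
  after f': (1 4)(2 5 3)

r' g' f'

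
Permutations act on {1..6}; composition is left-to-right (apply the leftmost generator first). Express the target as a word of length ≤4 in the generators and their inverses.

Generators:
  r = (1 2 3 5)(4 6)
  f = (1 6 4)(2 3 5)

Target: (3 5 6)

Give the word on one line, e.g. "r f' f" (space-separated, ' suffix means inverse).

r f r' r'

  after r: (1 2 3 5)(4 6)
  after f: (1 3 2 5 6)
  after r': (1 2 3)(4 6 5)
  after r': (3 5 6)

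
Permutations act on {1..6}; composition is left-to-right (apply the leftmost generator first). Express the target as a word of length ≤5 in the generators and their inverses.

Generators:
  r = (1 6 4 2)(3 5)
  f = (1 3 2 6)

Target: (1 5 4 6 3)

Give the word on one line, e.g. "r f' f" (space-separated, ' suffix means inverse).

  after f: (1 3 2 6)
  after r': (1 5 3 4 6 2)
  after f': (1 5)(2 6 3 4)
  after r': (1 3 6 5 2)
  after r': (1 5 4 6 3)

f r' f' r' r'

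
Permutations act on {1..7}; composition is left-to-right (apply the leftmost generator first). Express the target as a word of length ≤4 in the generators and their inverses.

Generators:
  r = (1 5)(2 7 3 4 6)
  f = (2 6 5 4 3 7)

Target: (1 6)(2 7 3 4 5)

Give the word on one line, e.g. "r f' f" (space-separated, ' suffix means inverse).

f r f'

  after f: (2 6 5 4 3 7)
  after r: (1 5 6)
  after f': (1 6)(2 7 3 4 5)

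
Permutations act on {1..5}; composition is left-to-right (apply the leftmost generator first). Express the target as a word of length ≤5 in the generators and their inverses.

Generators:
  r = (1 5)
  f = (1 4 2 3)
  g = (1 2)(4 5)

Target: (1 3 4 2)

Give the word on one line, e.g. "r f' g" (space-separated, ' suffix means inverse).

g' f r' g r'

  after g': (1 2)(4 5)
  after f: (1 3)(2 4 5)
  after r': (1 3 5 2 4)
  after g: (1 3 4 2 5)
  after r': (1 3 4 2)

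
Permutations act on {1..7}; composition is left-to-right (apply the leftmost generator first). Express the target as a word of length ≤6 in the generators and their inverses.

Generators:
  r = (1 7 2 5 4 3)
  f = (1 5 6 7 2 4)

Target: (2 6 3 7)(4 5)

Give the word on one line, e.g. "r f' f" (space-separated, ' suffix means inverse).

r f r' r'

  after r: (1 7 2 5 4 3)
  after f: (1 2 6 7 4 3 5)
  after r': (1 7 5 3 2 6)
  after r': (2 6 3 7)(4 5)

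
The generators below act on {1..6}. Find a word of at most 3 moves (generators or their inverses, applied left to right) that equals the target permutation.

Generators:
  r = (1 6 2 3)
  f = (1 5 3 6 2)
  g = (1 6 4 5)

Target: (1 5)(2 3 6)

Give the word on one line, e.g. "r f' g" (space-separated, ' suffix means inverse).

  after r': (1 3 2 6)
  after f': (1 5)(2 3 6)

r' f'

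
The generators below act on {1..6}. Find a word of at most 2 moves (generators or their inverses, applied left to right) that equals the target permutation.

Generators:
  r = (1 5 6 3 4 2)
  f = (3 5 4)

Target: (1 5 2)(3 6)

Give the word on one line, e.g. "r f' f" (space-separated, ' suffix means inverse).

f r

  after f: (3 5 4)
  after r: (1 5 2)(3 6)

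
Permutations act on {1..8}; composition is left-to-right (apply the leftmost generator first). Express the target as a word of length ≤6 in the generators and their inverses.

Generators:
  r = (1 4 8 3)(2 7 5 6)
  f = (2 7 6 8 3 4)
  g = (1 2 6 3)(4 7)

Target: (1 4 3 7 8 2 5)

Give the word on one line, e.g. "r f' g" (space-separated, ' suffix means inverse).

  after g': (1 3 6 2)(4 7)
  after r': (1 8 4 2 3 5 7)
  after g': (1 8 7 3 5 4)(2 6)
  after r': (1 4 3 7 8 2 5)

g' r' g' r'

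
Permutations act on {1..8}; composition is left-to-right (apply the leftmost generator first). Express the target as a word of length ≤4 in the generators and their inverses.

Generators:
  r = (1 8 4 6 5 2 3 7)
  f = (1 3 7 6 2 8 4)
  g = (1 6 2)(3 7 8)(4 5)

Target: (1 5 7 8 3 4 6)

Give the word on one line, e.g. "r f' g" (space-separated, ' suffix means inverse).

  after g: (1 6 2)(3 7 8)(4 5)
  after r: (1 5 6 3)(2 8 7 4)
  after f': (1 5 7 8 3 4 6)

g r f'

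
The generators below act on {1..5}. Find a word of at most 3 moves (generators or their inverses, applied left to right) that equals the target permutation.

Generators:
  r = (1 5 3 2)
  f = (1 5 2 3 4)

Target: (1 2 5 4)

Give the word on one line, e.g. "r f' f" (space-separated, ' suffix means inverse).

f' f' r

  after f': (1 4 3 2 5)
  after f': (1 3 5 4 2)
  after r: (1 2 5 4)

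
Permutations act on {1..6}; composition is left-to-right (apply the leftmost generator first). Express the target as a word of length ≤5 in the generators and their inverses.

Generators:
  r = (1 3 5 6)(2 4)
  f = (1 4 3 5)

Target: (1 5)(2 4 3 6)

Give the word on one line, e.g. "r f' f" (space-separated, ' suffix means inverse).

r f r' f

  after r: (1 3 5 6)(2 4)
  after f: (1 5 6 4 2 3)
  after r': (1 3 6 2)
  after f: (1 5)(2 4 3 6)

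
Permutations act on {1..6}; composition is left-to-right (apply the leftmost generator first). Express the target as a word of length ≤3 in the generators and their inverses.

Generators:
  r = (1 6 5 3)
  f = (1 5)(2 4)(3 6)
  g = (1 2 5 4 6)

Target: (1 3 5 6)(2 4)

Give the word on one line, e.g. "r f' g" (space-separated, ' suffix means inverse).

  after r: (1 6 5 3)
  after f': (1 3 5 6)(2 4)

r f'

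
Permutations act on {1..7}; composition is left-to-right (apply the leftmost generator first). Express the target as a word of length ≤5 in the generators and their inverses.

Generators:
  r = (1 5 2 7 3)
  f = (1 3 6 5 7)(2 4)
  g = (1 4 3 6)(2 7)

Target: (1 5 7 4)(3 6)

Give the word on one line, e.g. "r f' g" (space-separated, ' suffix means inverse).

r g g g

  after r: (1 5 2 7 3)
  after g: (1 5 7 6)(3 4)
  after g: (1 5 2 7)(4 6)
  after g: (1 5 7 4)(3 6)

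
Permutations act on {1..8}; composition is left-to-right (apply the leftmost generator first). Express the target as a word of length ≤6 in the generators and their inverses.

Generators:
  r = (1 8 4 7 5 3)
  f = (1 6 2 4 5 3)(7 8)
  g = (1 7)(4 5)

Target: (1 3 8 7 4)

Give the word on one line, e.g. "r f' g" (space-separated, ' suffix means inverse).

g' r r g' g'

  after g': (1 7)(4 5)
  after r: (1 5 7 8 4 3)
  after r: (1 3 8 7 4)
  after g': (1 3 8)(4 7 5)
  after g': (1 3 8 7 4)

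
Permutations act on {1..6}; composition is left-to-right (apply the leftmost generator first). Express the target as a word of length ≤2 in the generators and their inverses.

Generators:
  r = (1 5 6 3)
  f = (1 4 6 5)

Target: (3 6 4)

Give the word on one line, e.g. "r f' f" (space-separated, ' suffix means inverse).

  after f': (1 5 6 4)
  after r': (3 6 4)

f' r'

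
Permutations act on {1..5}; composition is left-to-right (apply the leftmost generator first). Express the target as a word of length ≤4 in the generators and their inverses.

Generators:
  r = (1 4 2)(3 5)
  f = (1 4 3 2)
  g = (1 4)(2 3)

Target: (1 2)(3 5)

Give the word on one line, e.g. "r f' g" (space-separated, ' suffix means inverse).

  after r: (1 4 2)(3 5)
  after f: (1 3 5 2 4)
  after g': (1 2)(3 5)

r f g'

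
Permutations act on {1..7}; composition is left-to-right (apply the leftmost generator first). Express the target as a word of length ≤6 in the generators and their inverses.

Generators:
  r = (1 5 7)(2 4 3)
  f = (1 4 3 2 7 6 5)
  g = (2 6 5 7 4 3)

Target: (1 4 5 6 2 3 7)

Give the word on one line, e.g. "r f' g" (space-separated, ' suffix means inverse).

r' f' r f r'

  after r': (1 7 5)(2 3 4)
  after f': (1 2 4 3)(6 7)
  after r: (1 4 2 3 5 7 6)
  after f: (1 3)(4 7 5 6)
  after r': (1 4 5 6 2 3 7)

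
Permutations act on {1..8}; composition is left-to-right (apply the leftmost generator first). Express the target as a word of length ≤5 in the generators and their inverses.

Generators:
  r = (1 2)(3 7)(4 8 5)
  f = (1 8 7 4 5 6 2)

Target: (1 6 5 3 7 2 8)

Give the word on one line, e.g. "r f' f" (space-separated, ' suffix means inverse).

f' f' r'

  after f': (1 2 6 5 4 7 8)
  after f': (1 6 4 8 2 5 7)
  after r': (1 6 5 3 7 2 8)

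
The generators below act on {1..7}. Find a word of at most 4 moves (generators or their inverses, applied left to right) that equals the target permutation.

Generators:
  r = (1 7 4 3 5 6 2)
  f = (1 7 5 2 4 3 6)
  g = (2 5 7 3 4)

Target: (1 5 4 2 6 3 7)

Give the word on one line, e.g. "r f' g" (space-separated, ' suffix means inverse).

f r r r

  after f: (1 7 5 2 4 3 6)
  after r: (1 4 5)(2 3)(6 7)
  after r: (1 3)(2 5 7)(4 6)
  after r: (1 5 4 2 6 3 7)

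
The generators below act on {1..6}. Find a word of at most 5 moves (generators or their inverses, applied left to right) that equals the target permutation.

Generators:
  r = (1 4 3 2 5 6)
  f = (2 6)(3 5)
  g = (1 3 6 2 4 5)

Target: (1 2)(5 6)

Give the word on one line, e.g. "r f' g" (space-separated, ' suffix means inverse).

  after r: (1 4 3 2 5 6)
  after f': (1 4 5 2 3 6)
  after g': (1 2)(5 6)

r f' g'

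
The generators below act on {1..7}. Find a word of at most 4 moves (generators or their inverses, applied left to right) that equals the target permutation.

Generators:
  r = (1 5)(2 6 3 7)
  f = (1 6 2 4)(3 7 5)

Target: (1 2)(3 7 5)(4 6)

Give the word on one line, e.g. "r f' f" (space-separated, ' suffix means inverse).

  after f': (1 4 2 6)(3 5 7)
  after f': (1 2)(3 7 5)(4 6)

f' f'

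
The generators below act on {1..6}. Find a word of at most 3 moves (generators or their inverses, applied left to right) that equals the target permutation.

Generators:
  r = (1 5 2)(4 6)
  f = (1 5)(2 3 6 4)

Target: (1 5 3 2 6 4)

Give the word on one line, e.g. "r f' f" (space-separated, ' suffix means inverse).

f r' f

  after f: (1 5)(2 3 6 4)
  after r': (2 3 4 5)
  after f: (1 5 3 2 6 4)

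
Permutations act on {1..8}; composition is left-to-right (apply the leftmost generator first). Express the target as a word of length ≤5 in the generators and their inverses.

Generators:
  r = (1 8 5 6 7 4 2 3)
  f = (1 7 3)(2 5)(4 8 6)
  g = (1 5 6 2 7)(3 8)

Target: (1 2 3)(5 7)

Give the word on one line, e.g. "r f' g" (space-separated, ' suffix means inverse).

g f' g r' g

  after g: (1 5 6 2 7)(3 8)
  after f': (1 2)(3 4 6 5 8 7)
  after g: (1 7 8)(2 5 3 4)
  after r': (1 6 5 2 8 3 7)
  after g: (1 2 3)(5 7)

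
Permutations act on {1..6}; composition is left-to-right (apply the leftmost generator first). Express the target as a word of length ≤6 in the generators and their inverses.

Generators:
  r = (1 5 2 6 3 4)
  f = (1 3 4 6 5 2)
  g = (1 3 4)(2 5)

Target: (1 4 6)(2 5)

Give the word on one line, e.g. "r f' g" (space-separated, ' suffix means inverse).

  after r: (1 5 2 6 3 4)
  after g': (1 2 6)
  after f: (2 5)(3 4 6)
  after g: (1 3)(4 6)
  after g: (1 4 6)(2 5)

r g' f g g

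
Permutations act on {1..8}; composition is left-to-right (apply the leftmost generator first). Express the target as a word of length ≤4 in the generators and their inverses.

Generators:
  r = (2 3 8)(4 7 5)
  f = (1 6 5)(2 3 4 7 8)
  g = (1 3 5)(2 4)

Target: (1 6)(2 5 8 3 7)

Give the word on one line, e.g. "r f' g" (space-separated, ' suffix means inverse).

  after r: (2 3 8)(4 7 5)
  after g': (1 5 2)(3 8 4 7)
  after f': (1 6)(2 5 8 3 7)

r g' f'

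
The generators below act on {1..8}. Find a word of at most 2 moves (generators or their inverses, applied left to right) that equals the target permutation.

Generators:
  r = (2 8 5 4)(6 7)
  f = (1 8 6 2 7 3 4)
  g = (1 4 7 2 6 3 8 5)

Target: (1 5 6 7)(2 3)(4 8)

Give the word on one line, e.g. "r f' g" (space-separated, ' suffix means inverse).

  after g': (1 5 8 3 6 2 7 4)
  after f: (1 5 6 7)(2 3)(4 8)

g' f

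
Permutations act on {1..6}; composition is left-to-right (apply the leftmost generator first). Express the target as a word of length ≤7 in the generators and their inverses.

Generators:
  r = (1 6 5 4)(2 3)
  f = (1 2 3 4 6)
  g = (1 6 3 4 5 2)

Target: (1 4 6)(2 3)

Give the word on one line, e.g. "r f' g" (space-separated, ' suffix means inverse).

g f' r' r' f'

  after g: (1 6 3 4 5 2)
  after f': (1 4 5)(2 6)
  after r': (1 5 4 6 3 2)
  after r': (1 6 2 4)
  after f': (1 4 6)(2 3)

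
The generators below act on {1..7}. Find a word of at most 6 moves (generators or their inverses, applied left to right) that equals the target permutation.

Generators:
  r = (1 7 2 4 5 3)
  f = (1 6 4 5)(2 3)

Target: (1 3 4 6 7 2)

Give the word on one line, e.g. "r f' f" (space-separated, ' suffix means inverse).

f f f r

  after f: (1 6 4 5)(2 3)
  after f: (1 4)(5 6)
  after f: (1 5 4 6)(2 3)
  after r: (1 3 4 6 7 2)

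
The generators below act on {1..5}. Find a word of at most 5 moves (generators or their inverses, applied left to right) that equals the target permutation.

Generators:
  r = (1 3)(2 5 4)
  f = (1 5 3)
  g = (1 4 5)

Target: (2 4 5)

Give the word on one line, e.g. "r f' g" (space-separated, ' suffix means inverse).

  after r: (1 3)(2 5 4)
  after f: (2 3 5 4)
  after r: (1 3 4 5 2)
  after g: (1 3 5 2 4)
  after f: (2 4 5)

r f r g f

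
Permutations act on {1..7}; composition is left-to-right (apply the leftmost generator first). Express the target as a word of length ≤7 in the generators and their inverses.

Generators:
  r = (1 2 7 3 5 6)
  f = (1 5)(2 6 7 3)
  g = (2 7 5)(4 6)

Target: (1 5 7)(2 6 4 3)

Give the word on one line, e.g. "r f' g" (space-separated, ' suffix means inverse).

  after g: (2 7 5)(4 6)
  after g: (2 5 7)
  after g: (4 6)
  after r': (1 6 4 5 3 7 2)
  after r': (1 5 7)(2 6 4 3)

g g g r' r'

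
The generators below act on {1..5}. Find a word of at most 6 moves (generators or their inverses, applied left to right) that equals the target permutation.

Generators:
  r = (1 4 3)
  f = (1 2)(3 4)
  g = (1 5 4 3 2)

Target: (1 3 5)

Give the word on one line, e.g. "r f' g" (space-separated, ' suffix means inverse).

  after r: (1 4 3)
  after g: (1 3 5 4 2)
  after f: (1 4)(3 5)
  after r: (1 3 5)

r g f r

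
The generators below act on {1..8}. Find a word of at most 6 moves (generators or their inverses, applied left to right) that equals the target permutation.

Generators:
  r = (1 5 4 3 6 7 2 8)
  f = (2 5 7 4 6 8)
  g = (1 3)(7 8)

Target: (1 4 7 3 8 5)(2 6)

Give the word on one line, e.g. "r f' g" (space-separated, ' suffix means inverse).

r f r' g f'

  after r: (1 5 4 3 6 7 2 8)
  after f: (1 7 5 6 4 3 8)
  after r': (1 6 5 3 2 7)
  after g: (1 6 5)(2 8 7 3)
  after f': (1 4 7 3 8 5)(2 6)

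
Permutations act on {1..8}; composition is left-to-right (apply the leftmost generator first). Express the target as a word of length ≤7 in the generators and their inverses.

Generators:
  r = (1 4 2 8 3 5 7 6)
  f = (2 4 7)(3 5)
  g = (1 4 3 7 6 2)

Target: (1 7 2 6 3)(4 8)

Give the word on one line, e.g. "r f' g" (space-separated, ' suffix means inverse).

  after f': (2 7 4)(3 5)
  after f': (2 4 7)
  after g': (1 2)(3 4)(6 7)
  after r': (1 4 8 2 6 5 3)
  after f: (1 7 2 6 3)(4 8)

f' f' g' r' f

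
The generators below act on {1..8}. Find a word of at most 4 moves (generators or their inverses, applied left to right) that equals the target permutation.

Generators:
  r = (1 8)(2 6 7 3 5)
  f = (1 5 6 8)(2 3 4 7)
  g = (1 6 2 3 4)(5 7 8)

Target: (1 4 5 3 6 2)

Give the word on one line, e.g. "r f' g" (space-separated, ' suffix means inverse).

  after r': (1 8)(2 5 3 7 6)
  after f: (2 6 3)(4 7 8 5)
  after g': (1 4 5 3 6 2)

r' f g'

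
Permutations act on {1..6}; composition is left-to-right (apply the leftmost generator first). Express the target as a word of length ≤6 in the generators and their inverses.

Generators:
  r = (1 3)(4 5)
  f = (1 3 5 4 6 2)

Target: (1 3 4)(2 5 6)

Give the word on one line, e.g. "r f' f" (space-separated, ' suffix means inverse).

  after f: (1 3 5 4 6 2)
  after f: (1 5 6)(2 3 4)
  after f: (1 4)(2 5)(3 6)
  after r: (1 5 2 4 3 6)
  after f': (1 3 4)(2 5 6)

f f f r f'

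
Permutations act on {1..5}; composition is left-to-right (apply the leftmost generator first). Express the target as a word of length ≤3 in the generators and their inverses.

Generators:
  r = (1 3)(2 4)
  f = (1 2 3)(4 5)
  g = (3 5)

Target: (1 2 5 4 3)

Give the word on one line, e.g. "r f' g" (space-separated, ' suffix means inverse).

f g'

  after f: (1 2 3)(4 5)
  after g': (1 2 5 4 3)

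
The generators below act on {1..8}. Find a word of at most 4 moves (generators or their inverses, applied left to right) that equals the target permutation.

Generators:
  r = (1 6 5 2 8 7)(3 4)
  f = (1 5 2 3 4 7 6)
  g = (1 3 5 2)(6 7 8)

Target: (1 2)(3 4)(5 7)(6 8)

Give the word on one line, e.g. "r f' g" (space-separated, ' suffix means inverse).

  after r': (1 7 8 2 5 6)(3 4)
  after r': (1 8 5)(2 6 7)
  after r': (1 2)(3 4)(5 7)(6 8)

r' r' r'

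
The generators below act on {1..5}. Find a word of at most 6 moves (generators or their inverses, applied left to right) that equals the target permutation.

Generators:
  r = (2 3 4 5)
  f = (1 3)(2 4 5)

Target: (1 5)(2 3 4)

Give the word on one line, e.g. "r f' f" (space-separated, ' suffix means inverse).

  after r: (2 3 4 5)
  after r: (2 4)(3 5)
  after f: (1 3 2 5)
  after r': (1 2 4 3 5)
  after r': (1 5)(2 3 4)

r r f r' r'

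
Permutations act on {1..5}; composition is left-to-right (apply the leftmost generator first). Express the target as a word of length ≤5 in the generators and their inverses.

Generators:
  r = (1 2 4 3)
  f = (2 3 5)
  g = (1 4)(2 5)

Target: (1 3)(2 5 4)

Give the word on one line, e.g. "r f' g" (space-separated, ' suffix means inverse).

  after f': (2 5 3)
  after r: (1 2 5)(3 4)
  after g: (1 5 4 3)
  after f': (1 3)(2 5 4)

f' r g f'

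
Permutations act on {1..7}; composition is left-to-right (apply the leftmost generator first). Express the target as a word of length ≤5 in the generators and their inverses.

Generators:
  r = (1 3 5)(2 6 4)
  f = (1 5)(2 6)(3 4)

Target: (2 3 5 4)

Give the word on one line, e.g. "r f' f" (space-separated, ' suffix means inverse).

  after r: (1 3 5)(2 6 4)
  after r: (1 5 3)(2 4 6)
  after f': (2 3 5 4)

r r f'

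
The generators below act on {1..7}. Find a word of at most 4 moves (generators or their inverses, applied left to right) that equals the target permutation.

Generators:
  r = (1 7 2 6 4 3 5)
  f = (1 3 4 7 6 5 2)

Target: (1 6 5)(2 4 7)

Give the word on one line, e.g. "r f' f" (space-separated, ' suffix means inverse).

r' f'

  after r': (1 5 3 4 6 2 7)
  after f': (1 6 5)(2 4 7)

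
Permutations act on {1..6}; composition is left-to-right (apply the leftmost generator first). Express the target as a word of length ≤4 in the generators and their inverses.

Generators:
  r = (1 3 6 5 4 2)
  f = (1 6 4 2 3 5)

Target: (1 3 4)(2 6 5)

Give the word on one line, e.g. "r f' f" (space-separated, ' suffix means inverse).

  after f': (1 5 3 2 4 6)
  after f': (1 3 4)(2 6 5)

f' f'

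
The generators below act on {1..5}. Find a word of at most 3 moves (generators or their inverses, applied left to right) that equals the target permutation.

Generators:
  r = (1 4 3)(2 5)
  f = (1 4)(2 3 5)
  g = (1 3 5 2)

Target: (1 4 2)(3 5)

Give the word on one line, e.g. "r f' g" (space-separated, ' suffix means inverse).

r g' g'

  after r: (1 4 3)(2 5)
  after g': (1 4)(2 3)
  after g': (1 4 2)(3 5)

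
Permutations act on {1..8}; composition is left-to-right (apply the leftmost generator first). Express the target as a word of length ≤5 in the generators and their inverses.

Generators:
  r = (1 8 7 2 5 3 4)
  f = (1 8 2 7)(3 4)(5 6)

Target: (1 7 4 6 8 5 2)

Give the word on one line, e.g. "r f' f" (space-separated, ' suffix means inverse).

f' r' f r'

  after f': (1 7 2 8)(3 4)(5 6)
  after r': (1 8 4 5 6 2)
  after f: (1 2 8 3 4 6 7)
  after r': (1 7 4 6 8 5 2)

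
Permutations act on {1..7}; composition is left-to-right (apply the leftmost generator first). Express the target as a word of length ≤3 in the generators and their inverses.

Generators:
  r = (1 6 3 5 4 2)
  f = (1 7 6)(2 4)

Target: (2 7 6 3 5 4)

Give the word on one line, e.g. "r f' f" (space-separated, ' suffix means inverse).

  after r: (1 6 3 5 4 2)
  after f': (1 7)(2 6 3 5)
  after f': (2 7 6 3 5 4)

r f' f'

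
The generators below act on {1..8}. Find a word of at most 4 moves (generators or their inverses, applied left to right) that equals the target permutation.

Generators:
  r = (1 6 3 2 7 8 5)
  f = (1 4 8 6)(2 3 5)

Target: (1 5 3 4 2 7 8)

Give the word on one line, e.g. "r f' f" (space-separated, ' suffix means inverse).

f r' f' r'

  after f: (1 4 8 6)(2 3 5)
  after r': (1 4 7 2 6 5 3 8)
  after f': (2 8 6 3 4 7 5)
  after r': (1 5 3 4 2 7 8)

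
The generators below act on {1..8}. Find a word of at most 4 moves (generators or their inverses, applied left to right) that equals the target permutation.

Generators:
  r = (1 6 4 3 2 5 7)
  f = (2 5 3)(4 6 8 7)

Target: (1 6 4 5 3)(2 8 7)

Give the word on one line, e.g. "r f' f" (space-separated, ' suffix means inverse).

r' f' r f'

  after r': (1 7 5 2 3 4 6)
  after f': (1 8 6)(2 5 3 7)
  after r: (1 8 4 3)(2 7 5)
  after f': (1 6 4 5 3)(2 8 7)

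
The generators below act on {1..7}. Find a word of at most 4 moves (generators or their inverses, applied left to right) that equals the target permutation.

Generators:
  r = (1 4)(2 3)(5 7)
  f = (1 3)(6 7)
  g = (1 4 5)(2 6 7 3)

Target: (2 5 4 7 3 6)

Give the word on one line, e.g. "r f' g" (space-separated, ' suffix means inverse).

  after g': (1 5 4)(2 3 7 6)
  after g': (1 4 5)(2 7)(3 6)
  after r: (2 5 4 7 3 6)

g' g' r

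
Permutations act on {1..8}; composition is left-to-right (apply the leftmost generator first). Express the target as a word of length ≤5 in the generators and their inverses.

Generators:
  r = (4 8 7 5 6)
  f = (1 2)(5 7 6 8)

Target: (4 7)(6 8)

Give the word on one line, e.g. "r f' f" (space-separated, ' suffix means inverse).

  after f': (1 2)(5 8 6 7)
  after r: (1 2)(4 8)(5 7 6)
  after f: (4 5 6 7 8)
  after r': (4 7)(6 8)

f' r f r'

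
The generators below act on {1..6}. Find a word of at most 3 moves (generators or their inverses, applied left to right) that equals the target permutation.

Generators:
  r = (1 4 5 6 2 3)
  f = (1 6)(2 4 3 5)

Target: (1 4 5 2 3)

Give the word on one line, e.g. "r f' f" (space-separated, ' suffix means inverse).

  after r': (1 3 2 6 5 4)
  after f: (1 5 3 4 6 2)
  after r': (1 4 5 2 3)

r' f r'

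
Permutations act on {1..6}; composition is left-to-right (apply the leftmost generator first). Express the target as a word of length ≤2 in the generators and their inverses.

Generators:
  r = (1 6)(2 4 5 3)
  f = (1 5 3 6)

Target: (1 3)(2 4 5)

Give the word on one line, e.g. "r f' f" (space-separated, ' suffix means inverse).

  after f: (1 5 3 6)
  after r: (1 3)(2 4 5)

f r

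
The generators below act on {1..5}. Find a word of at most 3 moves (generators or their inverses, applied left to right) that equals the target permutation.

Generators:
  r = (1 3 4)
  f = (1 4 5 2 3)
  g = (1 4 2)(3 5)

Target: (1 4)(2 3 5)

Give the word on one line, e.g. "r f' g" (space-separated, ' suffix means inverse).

  after r: (1 3 4)
  after g: (1 5 3 2)
  after f': (1 4)(2 3 5)

r g f'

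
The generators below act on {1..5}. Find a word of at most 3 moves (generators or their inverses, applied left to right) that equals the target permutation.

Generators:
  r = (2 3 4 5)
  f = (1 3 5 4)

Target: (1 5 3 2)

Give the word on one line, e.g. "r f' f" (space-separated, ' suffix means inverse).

  after r': (2 5 4 3)
  after f': (1 4)(2 3)
  after f': (1 5 3 2)

r' f' f'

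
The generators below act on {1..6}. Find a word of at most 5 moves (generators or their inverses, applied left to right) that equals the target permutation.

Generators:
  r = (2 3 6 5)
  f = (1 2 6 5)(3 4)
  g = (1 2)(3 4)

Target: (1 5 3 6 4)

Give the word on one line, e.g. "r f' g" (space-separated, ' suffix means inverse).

  after g': (1 2)(3 4)
  after r': (1 5 6 3 4 2)
  after f': (1 6 4)(2 5)
  after r: (1 5 3 6 4)

g' r' f' r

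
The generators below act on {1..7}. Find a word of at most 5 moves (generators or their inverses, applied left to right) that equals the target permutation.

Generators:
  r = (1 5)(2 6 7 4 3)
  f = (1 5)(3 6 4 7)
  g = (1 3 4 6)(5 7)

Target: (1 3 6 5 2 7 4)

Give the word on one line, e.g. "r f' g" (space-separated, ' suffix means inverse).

  after r: (1 5)(2 6 7 4 3)
  after g': (1 7 3 2 4)(5 6)
  after f': (1 4 5 3 2 6)
  after r: (1 3 6 5 2 7 4)

r g' f' r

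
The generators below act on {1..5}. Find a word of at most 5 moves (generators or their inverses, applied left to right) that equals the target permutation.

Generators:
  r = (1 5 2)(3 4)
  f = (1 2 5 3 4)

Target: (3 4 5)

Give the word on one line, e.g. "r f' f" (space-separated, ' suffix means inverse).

f r' r'

  after f: (1 2 5 3 4)
  after r': (1 5 4 2)
  after r': (3 4 5)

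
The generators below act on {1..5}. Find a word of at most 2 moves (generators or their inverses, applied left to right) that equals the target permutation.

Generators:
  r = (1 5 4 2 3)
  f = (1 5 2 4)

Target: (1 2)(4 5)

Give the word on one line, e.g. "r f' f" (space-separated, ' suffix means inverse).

  after f': (1 4 2 5)
  after f': (1 2)(4 5)

f' f'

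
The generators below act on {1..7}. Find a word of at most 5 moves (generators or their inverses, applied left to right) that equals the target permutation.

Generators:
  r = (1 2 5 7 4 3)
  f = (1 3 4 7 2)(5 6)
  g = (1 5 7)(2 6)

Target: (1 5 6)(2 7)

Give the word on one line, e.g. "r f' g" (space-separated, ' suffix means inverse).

  after f: (1 3 4 7 2)(5 6)
  after r: (5 6 7)
  after f': (1 2 7 6 4 3)
  after r': (2 5)(6 7)
  after g: (1 5 6)(2 7)

f r f' r' g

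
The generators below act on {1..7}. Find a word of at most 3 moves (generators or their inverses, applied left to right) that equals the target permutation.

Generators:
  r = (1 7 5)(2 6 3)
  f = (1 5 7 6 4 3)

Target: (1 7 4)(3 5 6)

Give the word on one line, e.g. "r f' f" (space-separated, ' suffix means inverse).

  after f: (1 5 7 6 4 3)
  after f: (1 7 4)(3 5 6)

f f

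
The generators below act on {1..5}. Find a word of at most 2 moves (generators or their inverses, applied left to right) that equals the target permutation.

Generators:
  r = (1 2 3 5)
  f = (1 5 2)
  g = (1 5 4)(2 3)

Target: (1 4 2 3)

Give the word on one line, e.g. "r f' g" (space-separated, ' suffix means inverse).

  after g': (1 4 5)(2 3)
  after f: (1 4 2 3)

g' f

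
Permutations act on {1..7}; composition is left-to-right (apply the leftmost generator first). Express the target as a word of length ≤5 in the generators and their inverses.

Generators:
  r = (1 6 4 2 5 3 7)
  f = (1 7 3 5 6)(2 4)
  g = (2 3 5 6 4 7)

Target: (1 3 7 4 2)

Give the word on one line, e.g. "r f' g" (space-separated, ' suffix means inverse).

  after f': (1 6 5 3 7)(2 4)
  after g: (1 4 3 2 7)
  after f': (1 2)(3 4 7 6 5)
  after g: (1 3 7 4 2)

f' g f' g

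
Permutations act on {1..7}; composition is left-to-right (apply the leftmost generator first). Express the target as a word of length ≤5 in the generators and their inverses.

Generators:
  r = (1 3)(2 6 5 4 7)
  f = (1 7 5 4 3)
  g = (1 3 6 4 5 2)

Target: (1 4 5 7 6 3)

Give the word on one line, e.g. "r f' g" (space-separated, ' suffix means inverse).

  after g': (1 2 5 4 6 3)
  after f: (1 2 4 6)(3 7 5)
  after r: (1 6 3 2 7 4 5)
  after f: (1 6)(2 5 7 3)
  after g: (1 4 5 7 6 3)

g' f r f g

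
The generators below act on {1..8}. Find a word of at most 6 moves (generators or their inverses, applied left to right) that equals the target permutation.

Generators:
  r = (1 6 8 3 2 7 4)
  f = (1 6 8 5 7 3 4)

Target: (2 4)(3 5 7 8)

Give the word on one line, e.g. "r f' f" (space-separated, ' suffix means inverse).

f r' f' r

  after f: (1 6 8 5 7 3 4)
  after r': (2 3 7 8 5)
  after f': (1 4 3 5 2 7 6)
  after r: (2 4)(3 5 7 8)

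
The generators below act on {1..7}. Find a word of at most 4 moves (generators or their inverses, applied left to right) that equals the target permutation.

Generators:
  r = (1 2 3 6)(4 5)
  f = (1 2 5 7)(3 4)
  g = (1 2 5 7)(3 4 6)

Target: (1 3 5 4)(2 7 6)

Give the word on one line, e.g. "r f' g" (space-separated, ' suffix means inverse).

  after r: (1 2 3 6)(4 5)
  after g: (1 5 6 2 4 7)
  after r': (1 4 7 6)(2 5 3)
  after f: (1 3 5 4)(2 7 6)

r g r' f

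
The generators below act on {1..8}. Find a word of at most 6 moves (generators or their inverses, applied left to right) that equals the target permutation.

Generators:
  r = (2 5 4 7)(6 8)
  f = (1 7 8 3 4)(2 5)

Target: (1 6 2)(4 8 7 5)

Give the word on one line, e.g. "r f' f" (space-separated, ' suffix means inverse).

f' f' r' f' r

  after f': (1 4 3 8 7)(2 5)
  after f': (1 3 7 4 8)
  after r': (1 3 4 6 8)(2 7 5)
  after f': (1 8 4 6 7 2)
  after r: (1 6 2)(4 8 7 5)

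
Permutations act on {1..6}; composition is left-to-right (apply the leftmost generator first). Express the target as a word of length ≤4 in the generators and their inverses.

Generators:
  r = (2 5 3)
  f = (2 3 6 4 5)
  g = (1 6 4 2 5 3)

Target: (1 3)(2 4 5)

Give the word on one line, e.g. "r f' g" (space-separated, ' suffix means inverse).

  after g: (1 6 4 2 5 3)
  after f': (1 3)(2 4 5)

g f'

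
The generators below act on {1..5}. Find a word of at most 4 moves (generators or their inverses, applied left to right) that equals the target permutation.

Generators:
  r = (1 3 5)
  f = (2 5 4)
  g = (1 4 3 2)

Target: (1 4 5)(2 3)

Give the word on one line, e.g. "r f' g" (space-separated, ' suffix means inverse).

f' g

  after f': (2 4 5)
  after g: (1 4 5)(2 3)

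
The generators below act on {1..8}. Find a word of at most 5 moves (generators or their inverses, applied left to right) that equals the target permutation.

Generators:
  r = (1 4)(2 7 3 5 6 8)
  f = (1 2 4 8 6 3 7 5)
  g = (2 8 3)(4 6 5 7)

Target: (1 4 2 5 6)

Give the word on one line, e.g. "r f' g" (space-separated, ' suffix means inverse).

  after g: (2 8 3)(4 6 5 7)
  after g: (2 3 8)(4 5)(6 7)
  after f: (1 2 7 3 6 5 8 4)
  after f: (1 4 2 5 6)

g g f f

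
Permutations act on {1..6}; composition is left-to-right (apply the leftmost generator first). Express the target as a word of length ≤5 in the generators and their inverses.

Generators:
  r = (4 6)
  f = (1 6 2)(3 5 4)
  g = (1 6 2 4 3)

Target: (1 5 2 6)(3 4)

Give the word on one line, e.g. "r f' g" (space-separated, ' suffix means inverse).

f' r r g f'

  after f': (1 2 6)(3 4 5)
  after r: (1 2 4 5 3 6)
  after r: (1 2 6)(3 4 5)
  after g: (1 4 5)
  after f': (1 5 2 6)(3 4)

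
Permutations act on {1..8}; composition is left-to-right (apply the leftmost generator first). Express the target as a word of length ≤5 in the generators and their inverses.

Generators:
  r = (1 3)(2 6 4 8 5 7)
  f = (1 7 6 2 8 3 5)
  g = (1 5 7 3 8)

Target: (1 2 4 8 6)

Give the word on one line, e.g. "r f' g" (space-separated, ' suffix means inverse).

f' g r

  after f': (1 5 3 8 2 6 7)
  after g: (1 7 5 8 2 6 3)
  after r: (1 2 4 8 6)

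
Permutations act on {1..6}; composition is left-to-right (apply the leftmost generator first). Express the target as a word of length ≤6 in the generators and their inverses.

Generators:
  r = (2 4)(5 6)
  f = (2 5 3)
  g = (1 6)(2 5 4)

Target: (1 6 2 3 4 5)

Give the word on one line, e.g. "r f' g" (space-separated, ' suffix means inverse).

r f g' f

  after r: (2 4)(5 6)
  after f: (2 4 5 6 3)
  after g': (1 6 3 4 2 5)
  after f: (1 6 2 3 4 5)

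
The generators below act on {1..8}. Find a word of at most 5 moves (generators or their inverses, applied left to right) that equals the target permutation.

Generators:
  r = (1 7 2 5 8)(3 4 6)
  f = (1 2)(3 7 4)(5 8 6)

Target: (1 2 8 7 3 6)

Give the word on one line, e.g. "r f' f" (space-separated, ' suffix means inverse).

  after r': (1 8 5 2 7)(3 6 4)
  after f': (1 5)(2 3 8 6 7)
  after r': (1 2 6)(3 5 8 4)
  after f: (2 5 6)(3 8)(4 7)
  after f: (1 2 8 7 3 6)

r' f' r' f f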